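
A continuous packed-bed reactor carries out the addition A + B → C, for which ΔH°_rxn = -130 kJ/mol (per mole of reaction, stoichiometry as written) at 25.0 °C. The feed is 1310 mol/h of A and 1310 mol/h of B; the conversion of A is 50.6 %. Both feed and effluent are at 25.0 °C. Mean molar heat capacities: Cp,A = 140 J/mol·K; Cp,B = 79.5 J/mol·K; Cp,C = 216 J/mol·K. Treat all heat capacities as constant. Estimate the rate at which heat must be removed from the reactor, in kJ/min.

Q_out = 1440 kJ/min

Extent of reaction ξ = 0.506 × 1310 = 662.86 mol/h
Reaction term: ξ·ΔH°_rxn = 662.86 × -130 = -86172 kJ/h
Q = ΔH = -86172 kJ/h = -23.937 kW
Heat removed = 1436.2 kJ/min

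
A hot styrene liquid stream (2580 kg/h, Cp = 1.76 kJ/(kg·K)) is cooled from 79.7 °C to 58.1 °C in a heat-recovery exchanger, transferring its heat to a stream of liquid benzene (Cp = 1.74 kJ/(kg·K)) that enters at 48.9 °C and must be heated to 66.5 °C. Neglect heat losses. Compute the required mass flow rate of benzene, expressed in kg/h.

Heat released by hot stream: Q = 2580 × 1.76 × (79.7 − 58.1) = 98081 kJ/h
Energy balance on cold side (adiabatic exchanger): Q = ṁ_c·Cp_c·(T_c,out − T_c,in)
ṁ_c = 98081 / [1.74 × (66.5 − 48.9)] = 3202.8 kg/h

ṁ_c = 3200 kg/h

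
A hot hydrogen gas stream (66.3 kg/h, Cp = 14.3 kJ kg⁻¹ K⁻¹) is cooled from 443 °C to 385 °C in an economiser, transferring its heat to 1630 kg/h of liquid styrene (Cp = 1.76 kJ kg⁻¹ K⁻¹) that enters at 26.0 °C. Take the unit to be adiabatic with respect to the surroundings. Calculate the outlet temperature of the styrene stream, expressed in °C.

T_c,out = 45.2 °C

Heat released by hot stream: Q = 66.3 × 14.3 × (443 − 385) = 54989 kJ/h
Energy balance on cold side (adiabatic exchanger): Q = ṁ_c·Cp_c·(T_c,out − T_c,in)
T_c,out = 26.0 + 54989/(1630 × 1.76) = 45.168 °C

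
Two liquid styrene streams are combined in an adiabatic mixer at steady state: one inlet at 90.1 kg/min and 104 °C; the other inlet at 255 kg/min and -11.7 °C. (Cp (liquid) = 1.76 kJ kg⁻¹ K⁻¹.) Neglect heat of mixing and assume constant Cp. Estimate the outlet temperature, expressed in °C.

T_out = 18.5 °C

Adiabatic, steady state ⇒ Σ ṁᵢCp,ᵢ(T_out − Tᵢ) = 0
Σ ṁᵢCp,ᵢTᵢ = 90.1×1.76×104 + 255×1.76×-11.7 = 11241
Σ ṁᵢCp,ᵢ = 90.1×1.76 + 255×1.76 = 607.38
T_out = 11241 / 607.38 = 18.507 °C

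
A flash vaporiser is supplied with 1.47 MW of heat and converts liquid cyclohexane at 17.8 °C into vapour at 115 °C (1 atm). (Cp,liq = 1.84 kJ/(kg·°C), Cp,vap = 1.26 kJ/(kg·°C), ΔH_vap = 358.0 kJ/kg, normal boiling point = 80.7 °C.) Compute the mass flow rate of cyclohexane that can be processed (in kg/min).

Δh = 1.84×(80.7−17.8) + 358.0 + 1.26×(115−80.7) = 516.95 kJ/kg
Q = 1.47 MW = 1470 kJ/s = 88200 kJ/min
ṁ = Q/Δh = 88200 / 516.95 = 170.61 kg/min

ṁ = 171 kg/min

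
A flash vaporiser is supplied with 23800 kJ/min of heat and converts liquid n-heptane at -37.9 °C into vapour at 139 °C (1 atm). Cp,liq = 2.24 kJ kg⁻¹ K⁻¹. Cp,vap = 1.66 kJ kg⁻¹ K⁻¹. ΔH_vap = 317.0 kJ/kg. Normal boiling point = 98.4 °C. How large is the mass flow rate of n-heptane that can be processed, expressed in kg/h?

Δh = 2.24×(98.4−-37.9) + 317.0 + 1.66×(139−98.4) = 689.71 kJ/kg
Q = 23800 kJ/min = 396.67 kJ/s = 1.428e+06 kJ/h
ṁ = Q/Δh = 1.428e+06 / 689.71 = 2070.4 kg/h

ṁ = 2070 kg/h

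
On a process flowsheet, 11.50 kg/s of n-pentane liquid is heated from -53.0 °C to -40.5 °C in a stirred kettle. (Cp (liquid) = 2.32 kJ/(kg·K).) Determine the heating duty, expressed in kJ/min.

Q = ṁ·Cp·ΔT = 11.50 × 2.32 × (-40.5 − -53.0) = 333.5 kJ/s
Heating duty = 20010 kJ/min

Q = 20000 kJ/min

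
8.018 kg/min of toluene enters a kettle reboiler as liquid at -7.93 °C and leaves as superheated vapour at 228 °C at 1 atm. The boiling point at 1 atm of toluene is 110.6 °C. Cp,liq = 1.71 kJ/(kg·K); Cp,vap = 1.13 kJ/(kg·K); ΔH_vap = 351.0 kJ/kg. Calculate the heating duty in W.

liquid -7.93→110.6 °C: 202.69 kJ/kg
vaporisation at 110.6 °C: 351 kJ/kg
vapour 110.6→228 °C: 132.66 kJ/kg
Δh = 202.69 + 351 + 132.66 = 686.35 kJ/kg
Q = ṁ·Δh = 8.018 kg/min × 686.35 kJ/kg = 5503.1 kJ/min
|Q| = 91.719 kW = 91719 W

Q = 91700 W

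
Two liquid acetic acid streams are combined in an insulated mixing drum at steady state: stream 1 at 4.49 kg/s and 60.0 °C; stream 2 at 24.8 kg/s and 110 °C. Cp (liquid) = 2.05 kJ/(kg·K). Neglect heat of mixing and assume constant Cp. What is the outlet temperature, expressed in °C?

T_out = 102 °C

No heat crosses the boundary, so H_out = H_in.
Σ ṁᵢCp,ᵢTᵢ = 4.49×2.05×60.0 + 24.8×2.05×110 = 6144.7
Σ ṁᵢCp,ᵢ = 4.49×2.05 + 24.8×2.05 = 60.044
T_out = 6144.7 / 60.044 = 102.34 °C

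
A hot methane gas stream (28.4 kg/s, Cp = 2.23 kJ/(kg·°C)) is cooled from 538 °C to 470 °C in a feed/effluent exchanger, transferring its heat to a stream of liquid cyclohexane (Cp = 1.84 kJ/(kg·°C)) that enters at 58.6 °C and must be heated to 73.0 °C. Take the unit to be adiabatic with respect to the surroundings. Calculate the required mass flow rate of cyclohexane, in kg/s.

ṁ_c = 163 kg/s

Heat released by hot stream: Q = 28.4 × 2.23 × (538 − 470) = 4306.6 kJ/s
Energy balance on cold side (adiabatic exchanger): Q = ṁ_c·Cp_c·(T_c,out − T_c,in)
ṁ_c = 4306.6 / [1.84 × (73.0 − 58.6)] = 162.54 kg/s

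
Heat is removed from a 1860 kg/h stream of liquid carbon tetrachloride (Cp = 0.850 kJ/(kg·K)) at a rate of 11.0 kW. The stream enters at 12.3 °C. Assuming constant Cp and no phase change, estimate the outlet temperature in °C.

Q = 11.0 kW = 39600 kJ/h
ΔT = Q/(ṁ·Cp) = 39600/(1860×0.850) = 25.047 K
T_out = 12.3 − 25.047 = -12.747 °C

T_out = -12.7 °C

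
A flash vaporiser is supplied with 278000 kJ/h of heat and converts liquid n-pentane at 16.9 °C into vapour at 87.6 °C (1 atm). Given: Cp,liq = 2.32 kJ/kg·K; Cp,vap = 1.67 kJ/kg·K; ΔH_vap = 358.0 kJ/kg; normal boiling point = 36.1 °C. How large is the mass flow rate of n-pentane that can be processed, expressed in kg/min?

Δh = 2.32×(36.1−16.9) + 358.0 + 1.67×(87.6−36.1) = 488.55 kJ/kg
Q = 278000 kJ/h = 77.222 kJ/s = 4633.3 kJ/min
ṁ = Q/Δh = 4633.3 / 488.55 = 9.4839 kg/min

ṁ = 9.48 kg/min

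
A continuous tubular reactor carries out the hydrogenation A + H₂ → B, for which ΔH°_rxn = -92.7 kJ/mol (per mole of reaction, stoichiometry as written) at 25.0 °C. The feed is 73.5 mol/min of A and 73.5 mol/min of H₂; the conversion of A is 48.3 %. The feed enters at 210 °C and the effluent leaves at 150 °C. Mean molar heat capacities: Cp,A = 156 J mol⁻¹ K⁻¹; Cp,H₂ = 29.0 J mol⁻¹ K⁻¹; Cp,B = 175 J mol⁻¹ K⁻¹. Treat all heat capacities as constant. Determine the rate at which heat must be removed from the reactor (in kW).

Q_out = 69.2 kW

Extent of reaction ξ = 0.483 × 73.5 = 35.501 mol/min
Reaction term: ξ·ΔH°_rxn = 35.501 × -92.7 = -3290.9 kJ/min
Sensible, feed 210→25 °C: -2515.5 kJ/min
Outlet flows (mol/min): A 37.999, H₂ 37.999, B 35.501
Sensible, products 25→150 °C: 1655.3 kJ/min
Q = ΔH = -4151.1 kJ/min = -69.185 kW
Heat removed = 69.185 kW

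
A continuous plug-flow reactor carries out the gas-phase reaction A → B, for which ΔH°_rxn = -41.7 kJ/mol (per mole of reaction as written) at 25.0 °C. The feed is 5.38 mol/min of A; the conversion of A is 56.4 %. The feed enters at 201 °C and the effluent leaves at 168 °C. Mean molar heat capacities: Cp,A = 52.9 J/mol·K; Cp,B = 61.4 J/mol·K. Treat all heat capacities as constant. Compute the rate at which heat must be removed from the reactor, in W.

Q_out = 2200 W

Extent of reaction ξ = 0.564 × 5.38 = 3.0343 mol/min
Reaction term: ξ·ΔH°_rxn = 3.0343 × -41.7 = -126.53 kJ/min
Sensible, feed 201→25 °C: -50.09 kJ/min
Outlet flows (mol/min): A 2.3457, B 3.0343
Sensible, products 25→168 °C: 44.386 kJ/min
Q = ΔH = -132.23 kJ/min = -2.2039 kW
Heat removed = 2203.9 W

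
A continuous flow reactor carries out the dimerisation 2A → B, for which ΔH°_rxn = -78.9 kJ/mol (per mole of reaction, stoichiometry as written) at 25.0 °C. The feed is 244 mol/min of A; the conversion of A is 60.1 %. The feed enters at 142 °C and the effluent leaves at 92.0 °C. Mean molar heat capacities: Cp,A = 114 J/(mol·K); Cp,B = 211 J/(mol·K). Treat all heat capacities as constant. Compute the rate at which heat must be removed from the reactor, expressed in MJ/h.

Q_out = 436 MJ/h

Extent of reaction ξ = 0.601 × 244 / 2 = 73.322 mol/min
Reaction term: ξ·ΔH°_rxn = 73.322 × -78.9 = -5785.1 kJ/min
Sensible, feed 142→25 °C: -3254.5 kJ/min
Outlet flows (mol/min): A 97.356, B 73.322
Sensible, products 25→92.0 °C: 1780.2 kJ/min
Q = ΔH = -7259.4 kJ/min = -120.99 kW
Heat removed = 435.57 MJ/h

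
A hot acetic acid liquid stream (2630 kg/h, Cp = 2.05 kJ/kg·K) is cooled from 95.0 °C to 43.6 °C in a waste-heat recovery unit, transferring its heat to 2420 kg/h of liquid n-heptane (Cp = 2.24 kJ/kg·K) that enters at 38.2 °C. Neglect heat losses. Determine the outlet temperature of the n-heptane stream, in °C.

Heat released by hot stream: Q = 2630 × 2.05 × (95.0 − 43.6) = 277120 kJ/h
Energy balance on cold side (adiabatic exchanger): Q = ṁ_c·Cp_c·(T_c,out − T_c,in)
T_c,out = 38.2 + 277120/(2420 × 2.24) = 89.322 °C

T_c,out = 89.3 °C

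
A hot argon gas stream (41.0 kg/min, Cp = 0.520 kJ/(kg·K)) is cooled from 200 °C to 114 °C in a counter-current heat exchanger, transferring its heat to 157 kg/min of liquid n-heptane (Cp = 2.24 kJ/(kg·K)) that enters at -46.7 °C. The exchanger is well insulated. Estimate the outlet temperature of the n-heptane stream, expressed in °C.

T_c,out = -41.5 °C

Heat released by hot stream: Q = 41.0 × 0.520 × (200 − 114) = 1833.5 kJ/min
Energy balance on cold side (adiabatic exchanger): Q = ṁ_c·Cp_c·(T_c,out − T_c,in)
T_c,out = -46.7 + 1833.5/(157 × 2.24) = -41.486 °C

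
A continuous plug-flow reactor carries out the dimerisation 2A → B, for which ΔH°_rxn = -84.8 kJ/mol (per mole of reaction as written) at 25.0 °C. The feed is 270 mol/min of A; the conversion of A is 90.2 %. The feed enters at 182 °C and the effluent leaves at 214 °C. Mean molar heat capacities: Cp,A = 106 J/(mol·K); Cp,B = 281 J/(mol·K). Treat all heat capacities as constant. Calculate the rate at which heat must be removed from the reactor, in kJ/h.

Q_out = 469000 kJ/h

Extent of reaction ξ = 0.902 × 270 / 2 = 121.77 mol/min
Reaction term: ξ·ΔH°_rxn = 121.77 × -84.8 = -10326 kJ/min
Sensible, feed 182→25 °C: -4493.3 kJ/min
Outlet flows (mol/min): A 26.46, B 121.77
Sensible, products 25→214 °C: 6997.2 kJ/min
Q = ΔH = -7822.3 kJ/min = -130.37 kW
Heat removed = 469340 kJ/h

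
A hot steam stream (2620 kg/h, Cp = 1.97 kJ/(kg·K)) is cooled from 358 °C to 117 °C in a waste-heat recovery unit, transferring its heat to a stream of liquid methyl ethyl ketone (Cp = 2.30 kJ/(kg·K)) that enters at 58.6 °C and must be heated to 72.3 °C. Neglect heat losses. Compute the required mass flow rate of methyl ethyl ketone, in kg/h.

ṁ_c = 39500 kg/h

Heat released by hot stream: Q = 2620 × 1.97 × (358 − 117) = 1.2439e+06 kJ/h
Energy balance on cold side (adiabatic exchanger): Q = ṁ_c·Cp_c·(T_c,out − T_c,in)
ṁ_c = 1.2439e+06 / [2.30 × (72.3 − 58.6)] = 39476 kg/h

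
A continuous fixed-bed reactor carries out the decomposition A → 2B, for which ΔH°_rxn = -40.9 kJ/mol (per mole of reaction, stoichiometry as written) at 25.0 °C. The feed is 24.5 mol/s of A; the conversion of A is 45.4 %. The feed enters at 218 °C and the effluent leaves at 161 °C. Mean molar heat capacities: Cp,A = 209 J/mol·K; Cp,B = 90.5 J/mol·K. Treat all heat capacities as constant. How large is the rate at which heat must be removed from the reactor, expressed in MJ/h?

Extent of reaction ξ = 0.454 × 24.5 = 11.123 mol/s
Reaction term: ξ·ΔH°_rxn = 11.123 × -40.9 = -454.93 kJ/s
Sensible, feed 218→25 °C: -988.26 kJ/s
Outlet flows (mol/s): A 13.377, B 22.246
Sensible, products 25→161 °C: 654.03 kJ/s
Q = ΔH = -789.16 kJ/s = -789.16 kW
Heat removed = 2841 MJ/h

Q_out = 2840 MJ/h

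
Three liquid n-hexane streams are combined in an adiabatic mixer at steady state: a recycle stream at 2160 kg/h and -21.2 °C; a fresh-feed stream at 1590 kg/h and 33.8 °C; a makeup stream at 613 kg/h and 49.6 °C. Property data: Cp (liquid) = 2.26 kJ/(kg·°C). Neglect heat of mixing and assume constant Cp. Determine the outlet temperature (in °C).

No heat crosses the boundary, so H_out = H_in.
Σ ṁᵢCp,ᵢTᵢ = 2160×2.26×-21.2 + 1590×2.26×33.8 + 613×2.26×49.6 = 86682
Σ ṁᵢCp,ᵢ = 2160×2.26 + 1590×2.26 + 613×2.26 = 9860.4
T_out = 86682 / 9860.4 = 8.7909 °C

T_out = 8.79 °C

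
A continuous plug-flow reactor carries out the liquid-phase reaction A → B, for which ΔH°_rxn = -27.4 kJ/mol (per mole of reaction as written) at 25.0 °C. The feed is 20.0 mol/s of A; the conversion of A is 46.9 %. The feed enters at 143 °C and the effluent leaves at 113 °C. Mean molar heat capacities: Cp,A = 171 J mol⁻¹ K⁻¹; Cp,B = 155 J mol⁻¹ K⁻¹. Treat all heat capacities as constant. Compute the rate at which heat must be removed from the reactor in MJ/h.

Extent of reaction ξ = 0.469 × 20.0 = 9.38 mol/s
Reaction term: ξ·ΔH°_rxn = 9.38 × -27.4 = -257.01 kJ/s
Sensible, feed 143→25 °C: -403.56 kJ/s
Outlet flows (mol/s): A 10.62, B 9.38
Sensible, products 25→113 °C: 287.75 kJ/s
Q = ΔH = -372.82 kJ/s = -372.82 kW
Heat removed = 1342.1 MJ/h

Q_out = 1340 MJ/h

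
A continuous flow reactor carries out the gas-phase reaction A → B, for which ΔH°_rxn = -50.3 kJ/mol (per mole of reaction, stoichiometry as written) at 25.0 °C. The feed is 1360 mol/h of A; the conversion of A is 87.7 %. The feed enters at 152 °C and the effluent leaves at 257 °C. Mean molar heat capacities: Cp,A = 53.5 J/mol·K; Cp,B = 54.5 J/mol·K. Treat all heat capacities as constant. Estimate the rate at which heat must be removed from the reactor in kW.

Q_out = 14.5 kW

Extent of reaction ξ = 0.877 × 1360 = 1192.7 mol/h
Reaction term: ξ·ΔH°_rxn = 1192.7 × -50.3 = -59994 kJ/h
Sensible, feed 152→25 °C: -9240.5 kJ/h
Outlet flows (mol/h): A 167.28, B 1192.7
Sensible, products 25→257 °C: 17157 kJ/h
Q = ΔH = -52077 kJ/h = -14.466 kW
Heat removed = 14.466 kW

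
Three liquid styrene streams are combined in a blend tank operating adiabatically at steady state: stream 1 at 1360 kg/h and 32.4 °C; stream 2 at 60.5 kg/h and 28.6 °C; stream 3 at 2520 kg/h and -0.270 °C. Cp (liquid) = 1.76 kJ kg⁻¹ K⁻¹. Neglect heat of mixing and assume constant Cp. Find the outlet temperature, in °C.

Energy balance with Q = 0: Σ ṁᵢCp,ᵢ(T_out − Tᵢ) = 0
T_out = Σ ṁᵢCp,ᵢTᵢ / Σ ṁᵢCp,ᵢ
      = 79400 / 6935.3 = 11.449 °C

T_out = 11.4 °C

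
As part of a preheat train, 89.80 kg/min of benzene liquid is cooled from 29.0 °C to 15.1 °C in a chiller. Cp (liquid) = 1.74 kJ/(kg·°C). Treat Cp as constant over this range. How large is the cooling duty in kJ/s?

Q = ṁ·Cp·ΔT = 89.80 × 1.74 × (15.1 − 29.0) = -2171.9 kJ/min
Converting: 2171.9 / 60 s = 36.198 kW

Q_c = 36.2 kJ/s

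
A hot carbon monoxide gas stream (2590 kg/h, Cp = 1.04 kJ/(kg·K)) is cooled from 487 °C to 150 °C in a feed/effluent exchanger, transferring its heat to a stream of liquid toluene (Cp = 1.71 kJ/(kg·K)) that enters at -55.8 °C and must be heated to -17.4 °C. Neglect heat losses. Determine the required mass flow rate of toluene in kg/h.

Heat released by hot stream: Q = 2590 × 1.04 × (487 − 150) = 907740 kJ/h
Energy balance on cold side (adiabatic exchanger): Q = ṁ_c·Cp_c·(T_c,out − T_c,in)
ṁ_c = 907740 / [1.71 × (-17.4 − -55.8)] = 13824 kg/h

ṁ_c = 13800 kg/h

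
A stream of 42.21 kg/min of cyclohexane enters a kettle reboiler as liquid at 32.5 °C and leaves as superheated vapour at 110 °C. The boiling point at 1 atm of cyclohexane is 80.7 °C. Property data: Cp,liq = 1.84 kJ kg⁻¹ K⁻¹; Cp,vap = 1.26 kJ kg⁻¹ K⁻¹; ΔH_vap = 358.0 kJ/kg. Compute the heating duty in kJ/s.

liquid 32.5→80.7 °C: 88.688 kJ/kg
vaporisation at 80.7 °C: 358 kJ/kg
vapour 80.7→110 °C: 36.918 kJ/kg
Δh = 88.688 + 358 + 36.918 = 483.61 kJ/kg
Q = ṁ·Δh = 42.21 kg/min × 483.61 kJ/kg = 20413 kJ/min
|Q| = 340.22 kW

Q = 340 kJ/s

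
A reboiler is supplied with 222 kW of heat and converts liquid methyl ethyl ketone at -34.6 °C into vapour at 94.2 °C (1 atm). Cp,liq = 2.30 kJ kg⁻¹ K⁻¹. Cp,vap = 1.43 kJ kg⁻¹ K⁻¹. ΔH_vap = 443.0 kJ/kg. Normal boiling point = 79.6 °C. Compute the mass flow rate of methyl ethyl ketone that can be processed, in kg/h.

ṁ = 1100 kg/h

Δh = 2.30×(79.6−-34.6) + 443.0 + 1.43×(94.2−79.6) = 726.54 kJ/kg
Q = 222 kW = 222 kJ/s = 799200 kJ/h
ṁ = Q/Δh = 799200 / 726.54 = 1100 kg/h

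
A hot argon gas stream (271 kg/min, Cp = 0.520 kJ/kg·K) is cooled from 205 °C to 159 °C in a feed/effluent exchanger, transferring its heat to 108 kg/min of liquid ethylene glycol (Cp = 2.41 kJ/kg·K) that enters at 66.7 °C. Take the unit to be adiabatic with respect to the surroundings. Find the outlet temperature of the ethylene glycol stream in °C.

Heat released by hot stream: Q = 271 × 0.520 × (205 − 159) = 6482.3 kJ/min
Energy balance on cold side (adiabatic exchanger): Q = ṁ_c·Cp_c·(T_c,out − T_c,in)
T_c,out = 66.7 + 6482.3/(108 × 2.41) = 91.605 °C

T_c,out = 91.6 °C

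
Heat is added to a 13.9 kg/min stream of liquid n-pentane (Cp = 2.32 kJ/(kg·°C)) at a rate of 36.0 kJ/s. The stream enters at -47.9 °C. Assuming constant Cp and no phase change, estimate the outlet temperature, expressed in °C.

T_out = 19.1 °C

Q = 36.0 kJ/s = 2160 kJ/min
ΔT = Q/(ṁ·Cp) = 2160/(13.9×2.32) = 66.981 K
T_out = -47.9 + 66.981 = 19.081 °C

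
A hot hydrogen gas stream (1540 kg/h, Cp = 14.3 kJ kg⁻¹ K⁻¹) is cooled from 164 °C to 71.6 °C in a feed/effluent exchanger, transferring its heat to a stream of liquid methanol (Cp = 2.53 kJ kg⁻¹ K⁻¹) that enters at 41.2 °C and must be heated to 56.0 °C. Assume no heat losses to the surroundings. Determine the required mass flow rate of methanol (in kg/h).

Heat released by hot stream: Q = 1540 × 14.3 × (164 − 71.6) = 2.0348e+06 kJ/h
Energy balance on cold side (adiabatic exchanger): Q = ṁ_c·Cp_c·(T_c,out − T_c,in)
ṁ_c = 2.0348e+06 / [2.53 × (56.0 − 41.2)] = 54343 kg/h

ṁ_c = 54300 kg/h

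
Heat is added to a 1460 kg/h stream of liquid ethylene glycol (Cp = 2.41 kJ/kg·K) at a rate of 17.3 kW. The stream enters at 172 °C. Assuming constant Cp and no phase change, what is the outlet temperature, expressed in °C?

Q = 17.3 kW = 62280 kJ/h
ΔT = Q/(ṁ·Cp) = 62280/(1460×2.41) = 17.7 K
T_out = 172 + 17.7 = 189.7 °C

T_out = 190 °C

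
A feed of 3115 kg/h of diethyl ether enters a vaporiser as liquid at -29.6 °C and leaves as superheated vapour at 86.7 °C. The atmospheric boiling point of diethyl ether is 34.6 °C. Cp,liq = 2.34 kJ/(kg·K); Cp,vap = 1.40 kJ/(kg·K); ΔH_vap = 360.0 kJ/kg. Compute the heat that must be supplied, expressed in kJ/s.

Q = 505 kJ/s

liquid -29.6→34.6 °C: 150.23 kJ/kg
vaporisation at 34.6 °C: 360 kJ/kg
vapour 34.6→86.7 °C: 72.94 kJ/kg
Δh = 150.23 + 360 + 72.94 = 583.17 kJ/kg
Q = ṁ·Δh = 3115 kg/h × 583.17 kJ/kg = 1.8166e+06 kJ/h
|Q| = 504.6 kW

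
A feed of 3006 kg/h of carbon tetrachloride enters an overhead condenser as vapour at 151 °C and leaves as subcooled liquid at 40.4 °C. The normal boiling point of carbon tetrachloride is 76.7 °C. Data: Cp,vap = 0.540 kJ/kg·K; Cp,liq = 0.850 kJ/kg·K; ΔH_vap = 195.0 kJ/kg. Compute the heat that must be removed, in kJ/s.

Q_c = 222 kJ/s

vapour 151→76.7 °C: -40.122 kJ/kg
condensation at 76.7 °C: -195 kJ/kg
liquid 76.7→40.4 °C: -30.855 kJ/kg
Δh = -40.122 + -195 + -30.855 = -265.98 kJ/kg
Q = ṁ·Δh = 3006 kg/h × -265.98 kJ/kg = -799530 kJ/h
|Q| = 222.09 kW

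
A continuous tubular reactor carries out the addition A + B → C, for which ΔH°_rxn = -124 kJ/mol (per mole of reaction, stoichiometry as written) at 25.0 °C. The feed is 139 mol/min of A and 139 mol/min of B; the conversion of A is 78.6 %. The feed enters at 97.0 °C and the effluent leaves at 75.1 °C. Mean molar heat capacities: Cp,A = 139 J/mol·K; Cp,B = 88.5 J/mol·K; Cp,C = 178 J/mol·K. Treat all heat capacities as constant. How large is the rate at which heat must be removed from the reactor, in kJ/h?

Q_out = 871000 kJ/h

Extent of reaction ξ = 0.786 × 139 = 109.25 mol/min
Reaction term: ξ·ΔH°_rxn = 109.25 × -124 = -13547 kJ/min
Sensible, feed 97.0→25 °C: -2276.8 kJ/min
Outlet flows (mol/min): A 29.746, B 29.746, C 109.25
Sensible, products 25→75.1 °C: 1313.3 kJ/min
Q = ΔH = -14511 kJ/min = -241.85 kW
Heat removed = 870660 kJ/h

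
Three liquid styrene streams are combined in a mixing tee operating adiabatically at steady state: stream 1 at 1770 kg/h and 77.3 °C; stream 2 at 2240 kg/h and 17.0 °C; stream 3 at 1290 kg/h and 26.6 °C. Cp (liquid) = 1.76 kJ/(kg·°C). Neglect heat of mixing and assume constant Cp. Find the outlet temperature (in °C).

Energy balance with Q = 0: Σ ṁᵢCp,ᵢ(T_out − Tᵢ) = 0
Σ ṁᵢCp,ᵢTᵢ = 1770×1.76×77.3 + 2240×1.76×17.0 + 1290×1.76×26.6 = 368220
Σ ṁᵢCp,ᵢ = 1770×1.76 + 2240×1.76 + 1290×1.76 = 9328
T_out = 368220 / 9328 = 39.475 °C

T_out = 39.5 °C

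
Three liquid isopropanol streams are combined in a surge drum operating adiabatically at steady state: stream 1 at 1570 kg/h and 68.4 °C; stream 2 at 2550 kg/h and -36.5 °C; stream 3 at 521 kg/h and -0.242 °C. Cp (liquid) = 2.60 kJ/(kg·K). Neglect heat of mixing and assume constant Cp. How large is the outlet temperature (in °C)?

Energy balance with Q = 0: Σ ṁᵢCp,ᵢ(T_out − Tᵢ) = 0
Σ ṁᵢCp,ᵢTᵢ = 1570×2.60×68.4 + 2550×2.60×-36.5 + 521×2.60×-0.242 = 36886
Σ ṁᵢCp,ᵢ = 1570×2.60 + 2550×2.60 + 521×2.60 = 12067
T_out = 36886 / 12067 = 3.0569 °C

T_out = 3.06 °C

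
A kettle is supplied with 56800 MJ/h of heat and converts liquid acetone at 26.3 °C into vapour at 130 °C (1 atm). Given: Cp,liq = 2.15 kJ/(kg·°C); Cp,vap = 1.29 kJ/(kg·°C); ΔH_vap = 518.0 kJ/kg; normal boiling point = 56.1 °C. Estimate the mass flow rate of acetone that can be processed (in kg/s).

ṁ = 23.3 kg/s

Δh = 2.15×(56.1−26.3) + 518.0 + 1.29×(130−56.1) = 677.4 kJ/kg
Q = 56800 MJ/h = 15778 kJ/s = 15778 kJ/s
ṁ = Q/Δh = 15778 / 677.4 = 23.292 kg/s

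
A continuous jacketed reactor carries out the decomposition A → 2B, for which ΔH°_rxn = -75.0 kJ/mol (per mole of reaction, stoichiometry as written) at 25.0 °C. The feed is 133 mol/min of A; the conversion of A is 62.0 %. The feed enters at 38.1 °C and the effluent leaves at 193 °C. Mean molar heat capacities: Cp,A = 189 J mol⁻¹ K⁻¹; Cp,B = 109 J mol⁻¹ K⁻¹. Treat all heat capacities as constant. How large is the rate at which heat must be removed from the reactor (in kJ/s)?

Q_out = 31.5 kJ/s

Extent of reaction ξ = 0.620 × 133 = 82.46 mol/min
Reaction term: ξ·ΔH°_rxn = 82.46 × -75.0 = -6184.5 kJ/min
Sensible, feed 38.1→25 °C: -329.29 kJ/min
Outlet flows (mol/min): A 50.54, B 164.92
Sensible, products 25→193 °C: 4624.8 kJ/min
Q = ΔH = -1889 kJ/min = -31.484 kW
Heat removed = 31.484 kJ/s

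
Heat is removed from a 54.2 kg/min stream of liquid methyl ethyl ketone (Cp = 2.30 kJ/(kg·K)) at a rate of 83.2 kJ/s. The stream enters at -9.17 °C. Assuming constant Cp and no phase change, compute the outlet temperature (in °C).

Q = 83.2 kJ/s = 4992 kJ/min
ΔT = Q/(ṁ·Cp) = 4992/(54.2×2.30) = 40.045 K
T_out = -9.17 − 40.045 = -49.215 °C

T_out = -49.2 °C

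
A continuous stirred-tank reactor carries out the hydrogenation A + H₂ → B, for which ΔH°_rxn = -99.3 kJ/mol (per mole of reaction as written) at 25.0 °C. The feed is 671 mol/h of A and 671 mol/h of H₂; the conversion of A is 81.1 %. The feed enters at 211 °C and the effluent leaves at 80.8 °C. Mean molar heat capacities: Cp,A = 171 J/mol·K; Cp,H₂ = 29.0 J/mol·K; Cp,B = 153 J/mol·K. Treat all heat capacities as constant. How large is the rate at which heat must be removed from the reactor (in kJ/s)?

Extent of reaction ξ = 0.811 × 671 = 544.18 mol/h
Reaction term: ξ·ΔH°_rxn = 544.18 × -99.3 = -54037 kJ/h
Sensible, feed 211→25 °C: -24961 kJ/h
Outlet flows (mol/h): A 126.82, H₂ 126.82, B 544.18
Sensible, products 25→80.8 °C: 6061.2 kJ/h
Q = ΔH = -72937 kJ/h = -20.26 kW
Heat removed = 20.26 kJ/s

Q_out = 20.3 kJ/s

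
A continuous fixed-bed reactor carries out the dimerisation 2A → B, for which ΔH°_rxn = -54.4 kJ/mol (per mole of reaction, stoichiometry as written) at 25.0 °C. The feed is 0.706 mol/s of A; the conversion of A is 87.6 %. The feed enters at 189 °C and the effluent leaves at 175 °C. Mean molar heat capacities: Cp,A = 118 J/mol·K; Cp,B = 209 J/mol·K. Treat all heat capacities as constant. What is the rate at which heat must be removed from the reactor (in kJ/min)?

Q_out = 1150 kJ/min

Extent of reaction ξ = 0.876 × 0.706 / 2 = 0.30923 mol/s
Reaction term: ξ·ΔH°_rxn = 0.30923 × -54.4 = -16.822 kJ/s
Sensible, feed 189→25 °C: -13.663 kJ/s
Outlet flows (mol/s): A 0.087544, B 0.30923
Sensible, products 25→175 °C: 11.244 kJ/s
Q = ΔH = -19.241 kJ/s = -19.241 kW
Heat removed = 1154.4 kJ/min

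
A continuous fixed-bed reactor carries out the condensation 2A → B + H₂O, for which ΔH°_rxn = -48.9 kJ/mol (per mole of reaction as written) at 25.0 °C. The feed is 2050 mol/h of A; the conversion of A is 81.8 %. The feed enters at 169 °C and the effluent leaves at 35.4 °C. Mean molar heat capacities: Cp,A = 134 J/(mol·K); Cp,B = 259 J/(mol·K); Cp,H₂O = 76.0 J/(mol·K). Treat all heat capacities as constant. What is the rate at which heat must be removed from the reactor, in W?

Extent of reaction ξ = 0.818 × 2050 / 2 = 838.45 mol/h
Reaction term: ξ·ΔH°_rxn = 838.45 × -48.9 = -41000 kJ/h
Sensible, feed 169→25 °C: -39557 kJ/h
Outlet flows (mol/h): A 373.1, B 838.45, H₂O 838.45
Sensible, products 25→35.4 °C: 3441.1 kJ/h
Q = ΔH = -77116 kJ/h = -21.421 kW
Heat removed = 21421 W

Q_out = 21400 W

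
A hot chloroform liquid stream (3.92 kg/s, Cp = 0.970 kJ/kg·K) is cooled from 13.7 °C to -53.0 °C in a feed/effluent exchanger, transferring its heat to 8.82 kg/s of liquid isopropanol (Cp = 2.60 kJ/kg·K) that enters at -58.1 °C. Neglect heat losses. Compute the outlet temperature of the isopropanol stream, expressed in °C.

T_c,out = -47.0 °C

Heat released by hot stream: Q = 3.92 × 0.970 × (13.7 − -53.0) = 253.62 kJ/s
Energy balance on cold side (adiabatic exchanger): Q = ṁ_c·Cp_c·(T_c,out − T_c,in)
T_c,out = -58.1 + 253.62/(8.82 × 2.60) = -47.04 °C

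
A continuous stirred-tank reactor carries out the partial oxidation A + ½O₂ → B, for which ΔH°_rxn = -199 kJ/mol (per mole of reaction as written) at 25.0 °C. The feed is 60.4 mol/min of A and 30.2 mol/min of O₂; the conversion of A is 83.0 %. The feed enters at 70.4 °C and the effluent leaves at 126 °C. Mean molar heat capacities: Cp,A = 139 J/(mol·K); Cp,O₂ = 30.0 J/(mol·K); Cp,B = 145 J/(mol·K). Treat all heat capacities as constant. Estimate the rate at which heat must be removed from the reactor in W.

Extent of reaction ξ = 0.830 × 60.4 = 50.132 mol/min
Reaction term: ξ·ΔH°_rxn = 50.132 × -199 = -9976.3 kJ/min
Sensible, feed 70.4→25 °C: -422.29 kJ/min
Outlet flows (mol/min): A 10.268, O₂ 5.134, B 50.132
Sensible, products 25→126 °C: 893.89 kJ/min
Q = ΔH = -9504.7 kJ/min = -158.41 kW
Heat removed = 158410 W

Q_out = 158000 W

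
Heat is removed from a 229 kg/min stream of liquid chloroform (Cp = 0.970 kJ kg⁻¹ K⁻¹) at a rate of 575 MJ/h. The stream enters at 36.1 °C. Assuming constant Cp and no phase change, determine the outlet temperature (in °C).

T_out = -7.04 °C

Q = 575 MJ/h = 9583.3 kJ/min
ΔT = Q/(ṁ·Cp) = 9583.3/(229×0.970) = 43.143 K
T_out = 36.1 − 43.143 = -7.0429 °C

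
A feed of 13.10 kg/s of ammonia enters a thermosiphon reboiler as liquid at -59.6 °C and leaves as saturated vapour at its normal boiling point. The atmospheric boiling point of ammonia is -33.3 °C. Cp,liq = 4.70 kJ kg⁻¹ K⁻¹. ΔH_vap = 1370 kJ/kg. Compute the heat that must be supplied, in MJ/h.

liquid -59.6→-33.3 °C: 123.61 kJ/kg
vaporisation at -33.3 °C: 1370 kJ/kg
Δh = 123.61 + 1370 = 1493.6 kJ/kg
Q = ṁ·Δh = 13.10 kg/s × 1493.6 kJ/kg = 19566 kJ/s
|Q| = 19566 kW = 70439 MJ/h

Q = 70400 MJ/h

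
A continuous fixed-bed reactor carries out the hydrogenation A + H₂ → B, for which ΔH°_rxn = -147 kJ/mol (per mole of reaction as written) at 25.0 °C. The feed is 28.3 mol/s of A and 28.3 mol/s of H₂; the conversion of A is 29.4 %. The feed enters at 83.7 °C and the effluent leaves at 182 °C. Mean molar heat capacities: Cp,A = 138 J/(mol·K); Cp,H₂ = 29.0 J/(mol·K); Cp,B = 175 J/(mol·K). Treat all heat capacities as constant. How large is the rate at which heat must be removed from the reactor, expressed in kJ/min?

Extent of reaction ξ = 0.294 × 28.3 = 8.3202 mol/s
Reaction term: ξ·ΔH°_rxn = 8.3202 × -147 = -1223.1 kJ/s
Sensible, feed 83.7→25 °C: -277.42 kJ/s
Outlet flows (mol/s): A 19.98, H₂ 19.98, B 8.3202
Sensible, products 25→182 °C: 752.45 kJ/s
Q = ΔH = -748.04 kJ/s = -748.04 kW
Heat removed = 44883 kJ/min

Q_out = 44900 kJ/min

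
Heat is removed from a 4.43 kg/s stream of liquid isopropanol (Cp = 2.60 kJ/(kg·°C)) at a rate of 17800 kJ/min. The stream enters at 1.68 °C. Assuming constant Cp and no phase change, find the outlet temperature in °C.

T_out = -24.1 °C

Q = 17800 kJ/min = 296.67 kJ/s
ΔT = Q/(ṁ·Cp) = 296.67/(4.43×2.60) = 25.757 K
T_out = 1.68 − 25.757 = -24.077 °C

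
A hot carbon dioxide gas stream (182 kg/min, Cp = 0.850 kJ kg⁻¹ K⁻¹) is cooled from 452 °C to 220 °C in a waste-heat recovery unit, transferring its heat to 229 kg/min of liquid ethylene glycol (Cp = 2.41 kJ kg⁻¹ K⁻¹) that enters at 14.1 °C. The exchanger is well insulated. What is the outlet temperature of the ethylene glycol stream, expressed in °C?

T_c,out = 79.1 °C

Heat released by hot stream: Q = 182 × 0.850 × (452 − 220) = 35890 kJ/min
Energy balance on cold side (adiabatic exchanger): Q = ṁ_c·Cp_c·(T_c,out − T_c,in)
T_c,out = 14.1 + 35890/(229 × 2.41) = 79.132 °C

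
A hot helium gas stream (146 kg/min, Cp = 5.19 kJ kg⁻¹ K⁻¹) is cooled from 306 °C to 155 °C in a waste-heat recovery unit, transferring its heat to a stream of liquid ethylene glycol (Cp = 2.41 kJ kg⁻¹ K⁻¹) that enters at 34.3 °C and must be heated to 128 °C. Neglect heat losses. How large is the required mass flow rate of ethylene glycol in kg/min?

ṁ_c = 507 kg/min

Heat released by hot stream: Q = 146 × 5.19 × (306 − 155) = 114420 kJ/min
Energy balance on cold side (adiabatic exchanger): Q = ṁ_c·Cp_c·(T_c,out − T_c,in)
ṁ_c = 114420 / [2.41 × (128 − 34.3)] = 506.69 kg/min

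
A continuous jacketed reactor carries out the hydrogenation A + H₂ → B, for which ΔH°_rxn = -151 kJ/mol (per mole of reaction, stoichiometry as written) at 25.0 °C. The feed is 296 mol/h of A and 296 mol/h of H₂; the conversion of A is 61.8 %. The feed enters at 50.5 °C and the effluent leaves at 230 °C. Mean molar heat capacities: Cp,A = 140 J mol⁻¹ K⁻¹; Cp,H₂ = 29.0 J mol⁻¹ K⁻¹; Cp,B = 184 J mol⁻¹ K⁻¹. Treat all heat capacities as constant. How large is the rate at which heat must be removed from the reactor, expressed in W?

Extent of reaction ξ = 0.618 × 296 = 182.93 mol/h
Reaction term: ξ·ΔH°_rxn = 182.93 × -151 = -27622 kJ/h
Sensible, feed 50.5→25 °C: -1275.6 kJ/h
Outlet flows (mol/h): A 113.07, H₂ 113.07, B 182.93
Sensible, products 25→230 °C: 10817 kJ/h
Q = ΔH = -18080 kJ/h = -5.0223 kW
Heat removed = 5022.3 W

Q_out = 5020 W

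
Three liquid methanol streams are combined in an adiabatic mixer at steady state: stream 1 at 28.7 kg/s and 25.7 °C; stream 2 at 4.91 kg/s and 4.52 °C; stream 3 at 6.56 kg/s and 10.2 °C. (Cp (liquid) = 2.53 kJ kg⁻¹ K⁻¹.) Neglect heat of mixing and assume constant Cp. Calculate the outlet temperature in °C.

No heat crosses the boundary, so H_out = H_in.
Σ ṁᵢCp,ᵢTᵢ = 28.7×2.53×25.7 + 4.91×2.53×4.52 + 6.56×2.53×10.2 = 2091.5
Σ ṁᵢCp,ᵢ = 28.7×2.53 + 4.91×2.53 + 6.56×2.53 = 101.63
T_out = 2091.5 / 101.63 = 20.58 °C

T_out = 20.6 °C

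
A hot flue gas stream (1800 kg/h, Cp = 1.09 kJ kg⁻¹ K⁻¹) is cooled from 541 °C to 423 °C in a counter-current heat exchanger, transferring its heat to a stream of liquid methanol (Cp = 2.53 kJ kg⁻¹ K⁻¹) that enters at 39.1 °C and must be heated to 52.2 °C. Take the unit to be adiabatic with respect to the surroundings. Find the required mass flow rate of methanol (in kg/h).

ṁ_c = 6990 kg/h

Heat released by hot stream: Q = 1800 × 1.09 × (541 − 423) = 231520 kJ/h
Energy balance on cold side (adiabatic exchanger): Q = ṁ_c·Cp_c·(T_c,out − T_c,in)
ṁ_c = 231520 / [2.53 × (52.2 − 39.1)] = 6985.4 kg/h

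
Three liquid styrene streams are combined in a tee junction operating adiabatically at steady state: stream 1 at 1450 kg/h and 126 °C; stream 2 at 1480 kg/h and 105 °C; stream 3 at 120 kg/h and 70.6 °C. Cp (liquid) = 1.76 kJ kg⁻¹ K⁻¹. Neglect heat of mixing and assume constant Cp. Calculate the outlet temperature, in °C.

No heat crosses the boundary, so H_out = H_in.
Σ ṁᵢCp,ᵢTᵢ = 1450×1.76×126 + 1480×1.76×105 + 120×1.76×70.6 = 609970
Σ ṁᵢCp,ᵢ = 1450×1.76 + 1480×1.76 + 120×1.76 = 5368
T_out = 609970 / 5368 = 113.63 °C

T_out = 114 °C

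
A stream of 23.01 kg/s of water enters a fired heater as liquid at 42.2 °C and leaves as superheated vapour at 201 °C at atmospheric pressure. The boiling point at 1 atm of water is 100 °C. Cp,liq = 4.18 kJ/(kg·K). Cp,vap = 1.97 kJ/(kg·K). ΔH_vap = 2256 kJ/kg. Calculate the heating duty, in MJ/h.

liquid 42.2→100 °C: 241.6 kJ/kg
vaporisation at 100 °C: 2256 kJ/kg
vapour 100→201 °C: 198.97 kJ/kg
Δh = 241.6 + 2256 + 198.97 = 2696.6 kJ/kg
Q = ṁ·Δh = 23.01 kg/s × 2696.6 kJ/kg = 62048 kJ/s
|Q| = 62048 kW = 223370 MJ/h

Q = 223000 MJ/h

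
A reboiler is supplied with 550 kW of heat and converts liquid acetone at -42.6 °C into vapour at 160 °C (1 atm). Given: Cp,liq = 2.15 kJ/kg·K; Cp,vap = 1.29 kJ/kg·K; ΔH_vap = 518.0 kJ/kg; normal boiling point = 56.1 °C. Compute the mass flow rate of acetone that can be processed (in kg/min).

Δh = 2.15×(56.1−-42.6) + 518.0 + 1.29×(160−56.1) = 864.24 kJ/kg
Q = 550 kW = 550 kJ/s = 33000 kJ/min
ṁ = Q/Δh = 33000 / 864.24 = 38.184 kg/min

ṁ = 38.2 kg/min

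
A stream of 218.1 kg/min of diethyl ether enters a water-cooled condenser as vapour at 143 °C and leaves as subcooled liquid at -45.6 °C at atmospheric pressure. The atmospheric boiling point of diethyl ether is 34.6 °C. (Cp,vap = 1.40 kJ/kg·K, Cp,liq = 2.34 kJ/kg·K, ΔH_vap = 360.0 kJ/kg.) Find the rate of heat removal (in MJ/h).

vapour 143→34.6 °C: -151.76 kJ/kg
condensation at 34.6 °C: -360 kJ/kg
liquid 34.6→-45.6 °C: -187.67 kJ/kg
Δh = -151.76 + -360 + -187.67 = -699.43 kJ/kg
Q = ṁ·Δh = 218.1 kg/min × -699.43 kJ/kg = -152550 kJ/min
|Q| = 2542.4 kW = 9152.7 MJ/h

Q_c = 9150 MJ/h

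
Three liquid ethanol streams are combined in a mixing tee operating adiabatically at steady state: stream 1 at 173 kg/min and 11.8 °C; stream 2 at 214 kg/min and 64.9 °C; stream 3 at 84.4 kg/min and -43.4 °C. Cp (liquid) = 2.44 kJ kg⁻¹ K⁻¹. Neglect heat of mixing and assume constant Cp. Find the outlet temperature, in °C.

T_out = 26.0 °C

Energy balance with Q = 0: Σ ṁᵢCp,ᵢ(T_out − Tᵢ) = 0
Σ ṁᵢCp,ᵢTᵢ = 173×2.44×11.8 + 214×2.44×64.9 + 84.4×2.44×-43.4 = 29932
Σ ṁᵢCp,ᵢ = 173×2.44 + 214×2.44 + 84.4×2.44 = 1150.2
T_out = 29932 / 1150.2 = 26.023 °C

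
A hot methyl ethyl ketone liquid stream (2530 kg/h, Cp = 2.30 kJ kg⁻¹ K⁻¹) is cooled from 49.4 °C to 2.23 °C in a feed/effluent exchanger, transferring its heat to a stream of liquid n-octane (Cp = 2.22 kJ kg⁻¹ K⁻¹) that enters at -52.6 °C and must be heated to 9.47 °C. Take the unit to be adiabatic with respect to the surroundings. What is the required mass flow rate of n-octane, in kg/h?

ṁ_c = 1990 kg/h

Heat released by hot stream: Q = 2530 × 2.30 × (49.4 − 2.23) = 274480 kJ/h
Energy balance on cold side (adiabatic exchanger): Q = ṁ_c·Cp_c·(T_c,out − T_c,in)
ṁ_c = 274480 / [2.22 × (9.47 − -52.6)] = 1992 kg/h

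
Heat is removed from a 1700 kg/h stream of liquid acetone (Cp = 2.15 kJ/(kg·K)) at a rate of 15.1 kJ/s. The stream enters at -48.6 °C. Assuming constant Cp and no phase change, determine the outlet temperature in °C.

Q = 15.1 kJ/s = 54360 kJ/h
ΔT = Q/(ṁ·Cp) = 54360/(1700×2.15) = 14.873 K
T_out = -48.6 − 14.873 = -63.473 °C

T_out = -63.5 °C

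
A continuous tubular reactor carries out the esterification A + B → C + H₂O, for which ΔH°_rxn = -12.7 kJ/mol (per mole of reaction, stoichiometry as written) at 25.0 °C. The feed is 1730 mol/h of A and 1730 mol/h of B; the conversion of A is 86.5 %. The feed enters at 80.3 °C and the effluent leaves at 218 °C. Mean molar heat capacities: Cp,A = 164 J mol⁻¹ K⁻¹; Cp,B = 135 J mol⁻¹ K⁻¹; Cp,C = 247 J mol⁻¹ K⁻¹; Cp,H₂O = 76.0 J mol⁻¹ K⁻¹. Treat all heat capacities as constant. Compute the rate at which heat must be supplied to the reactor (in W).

Q_in = 16400 W

Extent of reaction ξ = 0.865 × 1730 = 1496.5 mol/h
Reaction term: ξ·ΔH°_rxn = 1496.5 × -12.7 = -19005 kJ/h
Sensible, feed 80.3→25 °C: -28605 kJ/h
Outlet flows (mol/h): A 233.55, B 233.55, C 1496.5, H₂O 1496.5
Sensible, products 25→218 °C: 106760 kJ/h
Q = ΔH = 59155 kJ/h = 16.432 kW
Heat supplied = 16432 W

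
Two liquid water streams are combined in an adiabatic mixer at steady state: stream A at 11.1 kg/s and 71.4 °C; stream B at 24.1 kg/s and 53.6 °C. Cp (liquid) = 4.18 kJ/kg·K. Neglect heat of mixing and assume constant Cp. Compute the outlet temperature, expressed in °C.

No heat crosses the boundary, so H_out = H_in.
Σ ṁᵢCp,ᵢTᵢ = 11.1×4.18×71.4 + 24.1×4.18×53.6 = 8712.4
Σ ṁᵢCp,ᵢ = 11.1×4.18 + 24.1×4.18 = 147.14
T_out = 8712.4 / 147.14 = 59.213 °C

T_out = 59.2 °C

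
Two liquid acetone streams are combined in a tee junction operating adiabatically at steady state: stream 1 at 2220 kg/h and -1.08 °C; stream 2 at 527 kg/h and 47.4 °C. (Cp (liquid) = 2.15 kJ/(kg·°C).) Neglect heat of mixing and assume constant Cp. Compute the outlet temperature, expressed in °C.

Energy balance with Q = 0: Σ ṁᵢCp,ᵢ(T_out − Tᵢ) = 0
Σ ṁᵢCp,ᵢTᵢ = 2220×2.15×-1.08 + 527×2.15×47.4 = 48552
Σ ṁᵢCp,ᵢ = 2220×2.15 + 527×2.15 = 5906.1
T_out = 48552 / 5906.1 = 8.2207 °C

T_out = 8.22 °C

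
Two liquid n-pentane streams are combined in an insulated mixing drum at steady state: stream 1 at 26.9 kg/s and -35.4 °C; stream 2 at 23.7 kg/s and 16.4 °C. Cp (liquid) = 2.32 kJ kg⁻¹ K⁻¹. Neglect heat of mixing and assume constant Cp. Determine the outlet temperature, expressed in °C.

Adiabatic, steady state ⇒ Σ ṁᵢCp,ᵢ(T_out − Tᵢ) = 0
Σ ṁᵢCp,ᵢTᵢ = 26.9×2.32×-35.4 + 23.7×2.32×16.4 = -1307.5
Σ ṁᵢCp,ᵢ = 26.9×2.32 + 23.7×2.32 = 117.39
T_out = -1307.5 / 117.39 = -11.138 °C

T_out = -11.1 °C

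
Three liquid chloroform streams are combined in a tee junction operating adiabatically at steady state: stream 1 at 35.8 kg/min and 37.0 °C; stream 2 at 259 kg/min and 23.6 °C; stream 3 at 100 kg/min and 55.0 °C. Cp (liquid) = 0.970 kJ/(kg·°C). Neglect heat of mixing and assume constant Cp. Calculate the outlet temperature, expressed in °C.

T_out = 32.8 °C

No heat crosses the boundary, so H_out = H_in.
Σ ṁᵢCp,ᵢTᵢ = 35.8×0.970×37.0 + 259×0.970×23.6 + 100×0.970×55.0 = 12549
Σ ṁᵢCp,ᵢ = 35.8×0.970 + 259×0.970 + 100×0.970 = 382.96
T_out = 12549 / 382.96 = 32.768 °C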